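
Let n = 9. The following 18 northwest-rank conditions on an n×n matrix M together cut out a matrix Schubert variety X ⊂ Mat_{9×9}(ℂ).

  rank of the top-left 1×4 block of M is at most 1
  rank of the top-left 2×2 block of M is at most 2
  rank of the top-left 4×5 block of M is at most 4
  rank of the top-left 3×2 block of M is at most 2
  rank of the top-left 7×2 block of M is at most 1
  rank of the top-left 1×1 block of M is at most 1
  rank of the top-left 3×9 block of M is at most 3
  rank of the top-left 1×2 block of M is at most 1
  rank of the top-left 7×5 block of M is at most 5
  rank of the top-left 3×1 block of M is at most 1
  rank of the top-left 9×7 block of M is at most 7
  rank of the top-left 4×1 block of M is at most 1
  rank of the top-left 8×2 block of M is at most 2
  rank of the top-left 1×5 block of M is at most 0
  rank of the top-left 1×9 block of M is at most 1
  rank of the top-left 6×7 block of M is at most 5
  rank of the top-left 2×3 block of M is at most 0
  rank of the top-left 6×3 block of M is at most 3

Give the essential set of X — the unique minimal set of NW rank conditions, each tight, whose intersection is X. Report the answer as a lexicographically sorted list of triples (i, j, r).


The tightest implied rank at each (i,j), from the 18 conditions:

  0  0  0  0  0  1  1  1  1
  0  0  0  1  1  2  2  2  2
  1  1  1  2  2  3  3  3  3
  1  1  2  3  3  4  4  4  4
  1  1  2  3  4  5  5  5  5
  1  1  2  3  4  5  5  6  6
  1  1  2  3  4  5  6  7  7
  1  2  3  4  5  6  7  8  8
  1  2  3  4  5  6  7  8  9

second differences of R give the permutation w = (6, 4, 1, 3, 5, 8, 7, 2, 9).

4 SE-corners of the 13-cell Rothe diagram give Ess(w):

[(1, 5, 0), (2, 3, 0), (6, 7, 5), (7, 2, 1)]


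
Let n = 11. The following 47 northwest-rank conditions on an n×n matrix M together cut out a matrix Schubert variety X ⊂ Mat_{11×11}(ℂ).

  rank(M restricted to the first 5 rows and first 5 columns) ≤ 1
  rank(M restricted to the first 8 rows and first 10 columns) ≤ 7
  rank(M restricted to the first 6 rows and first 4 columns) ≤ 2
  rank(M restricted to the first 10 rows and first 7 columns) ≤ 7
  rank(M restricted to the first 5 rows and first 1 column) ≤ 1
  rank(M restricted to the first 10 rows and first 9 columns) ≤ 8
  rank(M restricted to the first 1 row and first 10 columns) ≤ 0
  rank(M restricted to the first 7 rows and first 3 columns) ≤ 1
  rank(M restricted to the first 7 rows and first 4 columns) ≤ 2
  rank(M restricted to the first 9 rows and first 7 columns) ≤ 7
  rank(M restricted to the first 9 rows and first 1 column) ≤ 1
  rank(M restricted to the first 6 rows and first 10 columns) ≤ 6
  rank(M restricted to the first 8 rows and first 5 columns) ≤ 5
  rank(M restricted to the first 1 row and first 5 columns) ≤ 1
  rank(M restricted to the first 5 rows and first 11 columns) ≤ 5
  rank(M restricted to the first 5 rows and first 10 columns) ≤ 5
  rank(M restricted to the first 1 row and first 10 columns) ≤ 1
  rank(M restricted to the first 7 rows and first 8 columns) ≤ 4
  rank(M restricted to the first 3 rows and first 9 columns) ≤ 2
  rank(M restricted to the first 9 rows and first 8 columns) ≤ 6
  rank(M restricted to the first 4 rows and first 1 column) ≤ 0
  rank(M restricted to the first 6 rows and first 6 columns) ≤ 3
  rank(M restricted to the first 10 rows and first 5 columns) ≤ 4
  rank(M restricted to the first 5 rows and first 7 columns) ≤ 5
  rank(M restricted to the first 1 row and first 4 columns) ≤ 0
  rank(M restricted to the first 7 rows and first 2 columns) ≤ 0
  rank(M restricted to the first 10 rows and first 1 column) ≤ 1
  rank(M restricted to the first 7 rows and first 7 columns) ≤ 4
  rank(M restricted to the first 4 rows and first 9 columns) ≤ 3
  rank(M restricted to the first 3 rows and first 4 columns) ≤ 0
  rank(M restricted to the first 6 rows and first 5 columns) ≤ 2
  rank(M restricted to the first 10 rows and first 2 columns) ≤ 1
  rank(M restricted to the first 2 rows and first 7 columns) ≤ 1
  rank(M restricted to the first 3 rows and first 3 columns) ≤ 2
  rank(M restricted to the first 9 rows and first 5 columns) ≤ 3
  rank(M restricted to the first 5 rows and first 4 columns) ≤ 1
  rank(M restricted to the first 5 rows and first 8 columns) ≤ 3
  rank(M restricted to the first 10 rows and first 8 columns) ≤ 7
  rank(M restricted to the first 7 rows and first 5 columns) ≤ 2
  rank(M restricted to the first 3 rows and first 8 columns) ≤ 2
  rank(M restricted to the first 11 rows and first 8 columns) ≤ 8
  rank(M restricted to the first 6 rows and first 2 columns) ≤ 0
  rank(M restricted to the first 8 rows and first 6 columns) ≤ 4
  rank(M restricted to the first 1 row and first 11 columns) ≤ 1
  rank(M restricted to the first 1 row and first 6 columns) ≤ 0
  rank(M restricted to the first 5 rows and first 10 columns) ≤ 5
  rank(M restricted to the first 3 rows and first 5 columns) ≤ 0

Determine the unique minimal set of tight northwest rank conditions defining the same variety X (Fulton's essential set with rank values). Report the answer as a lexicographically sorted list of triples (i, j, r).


Computing R[i][j] = min implied NW-rank bound (n=11, 47 conditions):

  row 1: 0 0 0 0 0 0 0 0 0 0 1
  row 2: 0 0 0 0 0 1 1 1 1 1 2
  row 3: 0 0 0 0 0 1 2 2 2 2 3
  row 4: 0 0 1 1 1 2 3 3 3 3 4
  row 5: 0 0 1 1 1 2 3 3 4 4 5
  row 6: 0 0 1 2 2 3 4 4 5 5 6
  row 7: 0 0 1 2 2 3 4 4 5 6 7
  row 8: 1 1 2 3 3 4 5 5 6 7 8
  row 9: 1 1 2 3 3 4 5 6 7 8 9
  row 10: 1 1 2 3 4 5 6 7 8 9 10
  row 11: 1 2 3 4 5 6 7 8 9 10 11

the unique w with this rank table is (11, 6, 7, 3, 9, 4, 10, 1, 8, 5, 2).

D(w) has 36 cells with 9 SE-corners; essential set:

[(1, 10, 0), (3, 5, 0), (5, 5, 1), (5, 8, 3), (7, 2, 0), (7, 5, 2), (7, 8, 4), (9, 5, 3), (10, 2, 1)]


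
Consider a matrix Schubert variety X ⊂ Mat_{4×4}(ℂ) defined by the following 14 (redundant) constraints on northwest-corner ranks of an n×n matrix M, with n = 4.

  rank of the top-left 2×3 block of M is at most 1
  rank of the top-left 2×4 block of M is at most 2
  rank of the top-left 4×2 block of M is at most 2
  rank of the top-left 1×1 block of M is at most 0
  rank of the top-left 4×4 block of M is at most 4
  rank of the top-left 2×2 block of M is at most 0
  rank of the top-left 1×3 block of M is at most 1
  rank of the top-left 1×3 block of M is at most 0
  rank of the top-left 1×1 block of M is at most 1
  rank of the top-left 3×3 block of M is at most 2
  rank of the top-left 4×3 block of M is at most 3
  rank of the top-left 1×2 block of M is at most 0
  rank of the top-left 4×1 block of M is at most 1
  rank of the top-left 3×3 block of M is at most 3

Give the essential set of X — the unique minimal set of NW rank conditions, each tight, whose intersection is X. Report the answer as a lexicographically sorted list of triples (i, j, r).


Reconstructing r_w from the 14 given conditions:

  row 1: 0 0 0 1
  row 2: 0 0 1 2
  row 3: 1 1 2 3
  row 4: 1 2 3 4

the unique w with this rank table is (4, 3, 1, 2).

|D(w)|=5, |Ess(w)|=2:

[(1, 3, 0), (2, 2, 0)]


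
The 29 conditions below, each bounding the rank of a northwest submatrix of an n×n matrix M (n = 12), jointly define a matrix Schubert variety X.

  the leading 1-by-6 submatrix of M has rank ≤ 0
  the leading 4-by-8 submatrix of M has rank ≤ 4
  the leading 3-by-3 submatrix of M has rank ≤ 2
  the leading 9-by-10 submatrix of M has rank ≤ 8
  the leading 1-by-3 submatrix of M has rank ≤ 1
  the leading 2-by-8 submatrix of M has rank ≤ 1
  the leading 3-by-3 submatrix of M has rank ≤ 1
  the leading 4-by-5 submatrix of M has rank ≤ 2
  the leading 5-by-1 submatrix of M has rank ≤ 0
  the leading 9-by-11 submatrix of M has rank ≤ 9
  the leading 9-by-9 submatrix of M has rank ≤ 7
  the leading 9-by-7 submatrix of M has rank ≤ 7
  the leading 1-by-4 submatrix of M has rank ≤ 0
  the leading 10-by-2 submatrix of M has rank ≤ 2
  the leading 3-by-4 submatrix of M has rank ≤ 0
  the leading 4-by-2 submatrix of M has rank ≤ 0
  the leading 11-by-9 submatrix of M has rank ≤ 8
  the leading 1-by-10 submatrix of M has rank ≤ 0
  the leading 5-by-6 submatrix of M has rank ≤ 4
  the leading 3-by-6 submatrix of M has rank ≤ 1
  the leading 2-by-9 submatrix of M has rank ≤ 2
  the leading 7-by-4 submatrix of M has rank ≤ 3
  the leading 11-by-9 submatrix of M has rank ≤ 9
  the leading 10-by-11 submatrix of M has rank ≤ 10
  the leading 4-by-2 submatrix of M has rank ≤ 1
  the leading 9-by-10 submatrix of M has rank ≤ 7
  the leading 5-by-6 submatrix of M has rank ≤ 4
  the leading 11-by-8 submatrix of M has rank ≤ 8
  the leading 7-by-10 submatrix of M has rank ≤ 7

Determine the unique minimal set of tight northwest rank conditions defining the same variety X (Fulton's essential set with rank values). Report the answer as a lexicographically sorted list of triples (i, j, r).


Reconstructing r_w from the 29 given conditions:

  R[1]: 0, 0, 0, 0, 0, 0, 0, 0, 0, 0, 1, 1
  R[2]: 0, 0, 0, 0, 1, 1, 1, 1, 1, 1, 2, 2
  R[3]: 0, 0, 0, 0, 1, 1, 2, 2, 2, 2, 3, 3
  R[4]: 0, 0, 1, 1, 2, 2, 3, 3, 3, 3, 4, 4
  R[5]: 0, 1, 2, 2, 3, 3, 4, 4, 4, 4, 5, 5
  R[6]: 1, 2, 3, 3, 4, 4, 5, 5, 5, 5, 6, 6
  R[7]: 1, 2, 3, 3, 4, 5, 6, 6, 6, 6, 7, 7
  R[8]: 1, 2, 3, 4, 5, 6, 7, 7, 7, 7, 8, 8
  R[9]: 1, 2, 3, 4, 5, 6, 7, 7, 7, 7, 8, 9
  R[10]: 1, 2, 3, 4, 5, 6, 7, 8, 8, 8, 9, 10
  R[11]: 1, 2, 3, 4, 5, 6, 7, 8, 8, 9, 10, 11
  R[12]: 1, 2, 3, 4, 5, 6, 7, 8, 9, 10, 11, 12

hence w(1..12) = (11, 5, 7, 3, 2, 1, 6, 4, 12, 8, 10, 9).

8 SE-corners of the 27-cell Rothe diagram give Ess(w):

[(1, 10, 0), (3, 4, 0), (3, 6, 1), (4, 2, 0), (5, 1, 0), (7, 4, 3), (9, 10, 7), (11, 9, 8)]


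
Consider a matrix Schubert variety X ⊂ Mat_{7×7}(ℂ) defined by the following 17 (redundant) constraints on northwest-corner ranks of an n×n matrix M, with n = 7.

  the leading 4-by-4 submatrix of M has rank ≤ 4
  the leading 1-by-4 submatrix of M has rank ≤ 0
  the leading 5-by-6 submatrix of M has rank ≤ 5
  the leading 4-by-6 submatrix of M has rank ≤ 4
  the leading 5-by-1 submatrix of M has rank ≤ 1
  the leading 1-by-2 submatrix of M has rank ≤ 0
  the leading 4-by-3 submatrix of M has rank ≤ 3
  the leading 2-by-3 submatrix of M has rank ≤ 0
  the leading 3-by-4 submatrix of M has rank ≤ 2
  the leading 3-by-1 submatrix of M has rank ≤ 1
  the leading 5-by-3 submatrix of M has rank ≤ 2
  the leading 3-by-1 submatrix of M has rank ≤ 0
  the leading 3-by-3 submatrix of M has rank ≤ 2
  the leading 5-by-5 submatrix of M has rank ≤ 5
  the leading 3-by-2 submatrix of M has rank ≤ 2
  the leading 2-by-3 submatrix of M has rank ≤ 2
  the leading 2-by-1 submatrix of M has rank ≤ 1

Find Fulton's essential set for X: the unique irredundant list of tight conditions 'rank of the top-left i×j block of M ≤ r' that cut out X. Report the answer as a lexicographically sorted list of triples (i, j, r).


Computing R[i][j] = min implied NW-rank bound (n=7, 17 conditions):

  row 1: 0, 0, 0, 0, 1, 1, 1
  row 2: 0, 0, 0, 1, 2, 2, 2
  row 3: 0, 1, 1, 2, 3, 3, 3
  row 4: 1, 2, 2, 3, 4, 4, 4
  row 5: 1, 2, 2, 3, 4, 5, 5
  row 6: 1, 2, 3, 4, 5, 6, 6
  row 7: 1, 2, 3, 4, 5, 6, 7

giving w = (5, 4, 2, 1, 6, 3, 7) via Δ²R.

ℓ(w)=9; the 4 essential cells (i,j,r):

[(1, 4, 0), (2, 3, 0), (3, 1, 0), (5, 3, 2)]


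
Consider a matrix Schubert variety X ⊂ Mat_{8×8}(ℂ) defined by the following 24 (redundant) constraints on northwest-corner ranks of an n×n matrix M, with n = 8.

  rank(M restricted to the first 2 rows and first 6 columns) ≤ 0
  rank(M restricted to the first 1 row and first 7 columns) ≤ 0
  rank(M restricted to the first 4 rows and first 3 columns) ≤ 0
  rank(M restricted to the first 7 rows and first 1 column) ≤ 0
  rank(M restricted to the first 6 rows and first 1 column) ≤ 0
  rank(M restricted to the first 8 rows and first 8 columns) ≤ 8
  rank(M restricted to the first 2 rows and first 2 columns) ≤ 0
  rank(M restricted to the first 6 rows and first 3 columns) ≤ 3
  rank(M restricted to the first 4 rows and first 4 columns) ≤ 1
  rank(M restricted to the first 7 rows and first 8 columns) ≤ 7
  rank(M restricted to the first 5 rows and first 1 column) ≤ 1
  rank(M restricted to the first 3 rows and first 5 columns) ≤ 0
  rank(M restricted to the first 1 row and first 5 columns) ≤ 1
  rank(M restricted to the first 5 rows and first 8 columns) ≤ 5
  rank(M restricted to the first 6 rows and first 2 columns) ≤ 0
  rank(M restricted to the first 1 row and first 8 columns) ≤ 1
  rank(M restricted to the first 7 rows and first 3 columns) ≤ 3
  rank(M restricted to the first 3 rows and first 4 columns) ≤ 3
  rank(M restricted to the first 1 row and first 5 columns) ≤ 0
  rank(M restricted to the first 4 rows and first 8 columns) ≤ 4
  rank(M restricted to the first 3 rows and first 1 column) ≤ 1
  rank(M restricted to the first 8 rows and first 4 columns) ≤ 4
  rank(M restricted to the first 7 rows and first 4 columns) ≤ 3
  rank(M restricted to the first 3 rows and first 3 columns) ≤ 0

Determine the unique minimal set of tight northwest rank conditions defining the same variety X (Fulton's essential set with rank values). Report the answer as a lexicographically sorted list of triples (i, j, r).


Rank table r_w(8×8) implied by the 24 constraints:

  0 | 0 | 0 | 0 | 0 | 0 | 0 | 1
  0 | 0 | 0 | 0 | 0 | 0 | 1 | 2
  0 | 0 | 0 | 0 | 0 | 1 | 2 | 3
  0 | 0 | 0 | 1 | 1 | 2 | 3 | 4
  0 | 0 | 1 | 2 | 2 | 3 | 4 | 5
  0 | 0 | 1 | 2 | 3 | 4 | 5 | 6
  0 | 1 | 2 | 3 | 4 | 5 | 6 | 7
  1 | 2 | 3 | 4 | 5 | 6 | 7 | 8

so w = (8, 7, 6, 4, 3, 5, 2, 1).

Fulton essential set (6 of the 26 Rothe cells):

[(1, 7, 0), (2, 6, 0), (3, 5, 0), (4, 3, 0), (6, 2, 0), (7, 1, 0)]


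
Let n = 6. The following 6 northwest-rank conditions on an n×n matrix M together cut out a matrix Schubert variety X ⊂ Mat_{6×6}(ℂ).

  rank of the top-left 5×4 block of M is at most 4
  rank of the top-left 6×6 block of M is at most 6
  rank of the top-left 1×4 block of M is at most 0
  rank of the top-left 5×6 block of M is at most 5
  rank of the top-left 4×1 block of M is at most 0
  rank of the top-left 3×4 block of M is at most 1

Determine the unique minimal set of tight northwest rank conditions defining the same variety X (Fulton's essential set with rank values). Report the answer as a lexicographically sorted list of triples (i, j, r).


Propagating the 6 rank bounds to every northwest block:

  R[1]: 0 0 0 0 1 1
  R[2]: 0 1 1 1 2 2
  R[3]: 0 1 1 1 2 3
  R[4]: 0 1 2 2 3 4
  R[5]: 1 2 3 3 4 5
  R[6]: 1 2 3 4 5 6

reading off 1-entries of Δ²R: w = (5, 2, 6, 3, 1, 4).

ℓ(w)=9; the 3 essential cells (i,j,r):

[(1, 4, 0), (3, 4, 1), (4, 1, 0)]


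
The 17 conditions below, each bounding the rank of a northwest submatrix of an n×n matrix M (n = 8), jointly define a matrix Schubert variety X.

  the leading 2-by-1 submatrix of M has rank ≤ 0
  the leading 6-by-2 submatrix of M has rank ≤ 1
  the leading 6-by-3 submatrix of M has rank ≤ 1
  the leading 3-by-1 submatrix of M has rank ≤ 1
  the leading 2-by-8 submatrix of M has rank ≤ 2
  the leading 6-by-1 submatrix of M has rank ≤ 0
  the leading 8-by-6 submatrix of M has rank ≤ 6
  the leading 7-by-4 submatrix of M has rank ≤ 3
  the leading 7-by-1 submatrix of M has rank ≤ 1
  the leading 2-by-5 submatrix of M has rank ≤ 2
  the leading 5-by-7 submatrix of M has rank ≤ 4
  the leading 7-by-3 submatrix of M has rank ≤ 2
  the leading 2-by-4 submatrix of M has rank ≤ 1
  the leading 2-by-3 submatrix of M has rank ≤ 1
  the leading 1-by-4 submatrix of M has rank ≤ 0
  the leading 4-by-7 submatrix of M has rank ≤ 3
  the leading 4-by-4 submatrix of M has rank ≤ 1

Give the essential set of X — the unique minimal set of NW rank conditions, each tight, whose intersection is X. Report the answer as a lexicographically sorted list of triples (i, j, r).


Rank table r_w(8×8) implied by the 17 constraints:

  i=1: 0, 0, 0, 0, 1, 1, 1, 1
  i=2: 0, 1, 1, 1, 2, 2, 2, 2
  i=3: 0, 1, 1, 1, 2, 3, 3, 3
  i=4: 0, 1, 1, 1, 2, 3, 3, 4
  i=5: 0, 1, 1, 2, 3, 4, 4, 5
  i=6: 0, 1, 1, 2, 3, 4, 5, 6
  i=7: 1, 2, 2, 3, 4, 5, 6, 7
  i=8: 1, 2, 3, 4, 5, 6, 7, 8

hence w(1..8) = (5, 2, 6, 8, 4, 7, 1, 3).

Fulton essential set (5 of the 16 Rothe cells):

[(1, 4, 0), (4, 4, 1), (4, 7, 3), (6, 1, 0), (6, 3, 1)]


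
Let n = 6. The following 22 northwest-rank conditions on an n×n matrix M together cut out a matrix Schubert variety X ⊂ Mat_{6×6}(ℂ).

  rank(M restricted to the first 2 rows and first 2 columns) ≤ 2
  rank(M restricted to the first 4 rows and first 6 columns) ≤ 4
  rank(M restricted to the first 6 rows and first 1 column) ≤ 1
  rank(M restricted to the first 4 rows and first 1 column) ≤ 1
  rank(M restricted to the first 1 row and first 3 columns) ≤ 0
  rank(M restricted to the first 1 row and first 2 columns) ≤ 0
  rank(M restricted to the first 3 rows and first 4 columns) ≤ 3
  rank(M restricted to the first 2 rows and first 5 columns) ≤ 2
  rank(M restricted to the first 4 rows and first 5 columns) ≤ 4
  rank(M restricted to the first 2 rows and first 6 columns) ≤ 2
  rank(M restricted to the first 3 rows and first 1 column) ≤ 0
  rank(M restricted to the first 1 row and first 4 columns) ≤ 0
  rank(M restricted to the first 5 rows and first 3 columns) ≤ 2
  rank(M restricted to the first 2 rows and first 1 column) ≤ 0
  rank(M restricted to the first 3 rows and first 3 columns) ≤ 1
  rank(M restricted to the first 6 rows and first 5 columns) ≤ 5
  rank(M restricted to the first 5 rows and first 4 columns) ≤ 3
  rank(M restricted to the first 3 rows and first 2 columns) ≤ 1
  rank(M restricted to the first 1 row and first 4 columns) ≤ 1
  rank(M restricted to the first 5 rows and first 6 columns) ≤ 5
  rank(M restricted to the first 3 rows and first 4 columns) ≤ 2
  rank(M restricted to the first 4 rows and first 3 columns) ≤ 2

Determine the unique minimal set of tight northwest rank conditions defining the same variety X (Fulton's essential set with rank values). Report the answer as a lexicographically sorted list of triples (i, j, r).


Reconstructing r_w from the 22 given conditions:

  0, 0, 0, 0, 1, 1
  0, 1, 1, 1, 2, 2
  0, 1, 1, 2, 3, 3
  1, 2, 2, 3, 4, 4
  1, 2, 2, 3, 4, 5
  1, 2, 3, 4, 5, 6

so w = (5, 2, 4, 1, 6, 3).

|D(w)|=8, |Ess(w)|=4:

[(1, 4, 0), (3, 1, 0), (3, 3, 1), (5, 3, 2)]


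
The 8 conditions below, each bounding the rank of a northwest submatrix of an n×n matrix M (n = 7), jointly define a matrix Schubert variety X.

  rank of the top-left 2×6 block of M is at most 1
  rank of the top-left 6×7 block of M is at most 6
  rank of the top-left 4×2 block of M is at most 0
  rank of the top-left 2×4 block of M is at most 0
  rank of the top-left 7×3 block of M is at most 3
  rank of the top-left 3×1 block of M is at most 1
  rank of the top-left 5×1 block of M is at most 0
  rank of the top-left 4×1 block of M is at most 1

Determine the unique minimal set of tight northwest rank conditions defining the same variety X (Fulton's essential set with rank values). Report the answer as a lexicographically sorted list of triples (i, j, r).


The tightest implied rank at each (i,j), from the 8 conditions:

  i=1: 0, 0, 0, 0, 1, 1, 1
  i=2: 0, 0, 0, 0, 1, 1, 2
  i=3: 0, 0, 1, 1, 2, 2, 3
  i=4: 0, 0, 1, 2, 3, 3, 4
  i=5: 0, 1, 2, 3, 4, 4, 5
  i=6: 1, 2, 3, 4, 5, 5, 6
  i=7: 1, 2, 3, 4, 5, 6, 7

the unique w with this rank table is (5, 7, 3, 4, 2, 1, 6).

D(w) has 14 cells with 4 SE-corners; essential set:

[(2, 4, 0), (2, 6, 1), (4, 2, 0), (5, 1, 0)]


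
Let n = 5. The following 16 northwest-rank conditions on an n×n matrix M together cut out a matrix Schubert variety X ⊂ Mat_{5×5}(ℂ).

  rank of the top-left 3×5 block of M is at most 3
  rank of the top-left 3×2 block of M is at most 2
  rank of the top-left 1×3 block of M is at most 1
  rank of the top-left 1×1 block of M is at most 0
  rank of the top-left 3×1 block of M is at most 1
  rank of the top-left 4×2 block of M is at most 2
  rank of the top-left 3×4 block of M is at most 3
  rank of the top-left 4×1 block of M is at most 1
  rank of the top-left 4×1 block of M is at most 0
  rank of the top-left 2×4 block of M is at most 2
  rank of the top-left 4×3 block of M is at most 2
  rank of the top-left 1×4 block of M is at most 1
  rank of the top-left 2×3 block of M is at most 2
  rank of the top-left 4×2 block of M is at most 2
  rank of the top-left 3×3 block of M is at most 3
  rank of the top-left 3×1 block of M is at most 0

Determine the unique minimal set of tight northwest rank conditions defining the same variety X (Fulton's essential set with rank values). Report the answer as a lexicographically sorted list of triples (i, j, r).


Reconstructing r_w from the 16 given conditions:

  R[1]: 0, 1, 1, 1, 1
  R[2]: 0, 1, 2, 2, 2
  R[3]: 0, 1, 2, 3, 3
  R[4]: 0, 1, 2, 3, 4
  R[5]: 1, 2, 3, 4, 5

so w = (2, 3, 4, 5, 1).

Fulton essential set (1 of the 4 Rothe cells):

[(4, 1, 0)]


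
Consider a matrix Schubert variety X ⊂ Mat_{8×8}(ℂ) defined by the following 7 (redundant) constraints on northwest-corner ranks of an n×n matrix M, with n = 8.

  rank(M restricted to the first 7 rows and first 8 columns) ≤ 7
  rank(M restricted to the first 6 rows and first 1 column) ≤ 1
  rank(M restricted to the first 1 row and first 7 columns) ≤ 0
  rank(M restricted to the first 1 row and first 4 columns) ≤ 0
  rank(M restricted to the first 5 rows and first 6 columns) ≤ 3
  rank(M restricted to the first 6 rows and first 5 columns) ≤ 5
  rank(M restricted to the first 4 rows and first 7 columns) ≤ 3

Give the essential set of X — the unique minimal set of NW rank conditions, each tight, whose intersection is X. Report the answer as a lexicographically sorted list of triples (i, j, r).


Rank table r_w(8×8) implied by the 7 constraints:

  i=1: 0, 0, 0, 0, 0, 0, 0, 1
  i=2: 1, 1, 1, 1, 1, 1, 1, 2
  i=3: 1, 2, 2, 2, 2, 2, 2, 3
  i=4: 1, 2, 3, 3, 3, 3, 3, 4
  i=5: 1, 2, 3, 3, 3, 3, 4, 5
  i=6: 1, 2, 3, 4, 4, 4, 5, 6
  i=7: 1, 2, 3, 4, 5, 5, 6, 7
  i=8: 1, 2, 3, 4, 5, 6, 7, 8

giving w = (8, 1, 2, 3, 7, 4, 5, 6) via Δ²R.

D(w) has 10 cells with 2 SE-corners; essential set:

[(1, 7, 0), (5, 6, 3)]


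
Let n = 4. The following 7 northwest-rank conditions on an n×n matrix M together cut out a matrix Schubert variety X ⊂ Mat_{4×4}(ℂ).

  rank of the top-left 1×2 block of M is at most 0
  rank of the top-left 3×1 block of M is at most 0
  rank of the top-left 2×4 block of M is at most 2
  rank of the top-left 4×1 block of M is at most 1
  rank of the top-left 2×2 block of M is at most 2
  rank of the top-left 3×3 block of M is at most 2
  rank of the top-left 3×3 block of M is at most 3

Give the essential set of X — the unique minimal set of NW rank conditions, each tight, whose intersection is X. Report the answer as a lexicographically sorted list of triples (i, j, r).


Propagating the 7 rank bounds to every northwest block:

  i=1: 0 | 0 | 1 | 1
  i=2: 0 | 1 | 2 | 2
  i=3: 0 | 1 | 2 | 3
  i=4: 1 | 2 | 3 | 4

so w = (3, 2, 4, 1).

Rothe diagram D(w) (4 cells), 2 SE-corners (essential conditions):

[(1, 2, 0), (3, 1, 0)]


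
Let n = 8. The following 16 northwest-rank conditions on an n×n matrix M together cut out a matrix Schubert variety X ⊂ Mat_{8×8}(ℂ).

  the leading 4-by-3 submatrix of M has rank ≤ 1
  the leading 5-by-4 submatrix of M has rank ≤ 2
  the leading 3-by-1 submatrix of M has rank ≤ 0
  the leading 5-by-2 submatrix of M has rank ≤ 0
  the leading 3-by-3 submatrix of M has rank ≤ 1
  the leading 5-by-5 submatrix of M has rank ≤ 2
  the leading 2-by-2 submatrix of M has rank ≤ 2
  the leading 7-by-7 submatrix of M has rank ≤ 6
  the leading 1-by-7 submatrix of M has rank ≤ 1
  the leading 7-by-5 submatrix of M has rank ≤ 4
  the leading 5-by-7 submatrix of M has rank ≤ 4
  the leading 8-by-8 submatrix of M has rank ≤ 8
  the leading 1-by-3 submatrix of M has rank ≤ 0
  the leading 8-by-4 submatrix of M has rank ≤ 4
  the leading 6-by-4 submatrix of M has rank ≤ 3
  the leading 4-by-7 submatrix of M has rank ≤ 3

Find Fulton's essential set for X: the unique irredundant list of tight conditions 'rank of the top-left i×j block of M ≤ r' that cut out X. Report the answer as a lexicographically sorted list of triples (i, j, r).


Reconstructing r_w from the 16 given conditions:

  row 1: 0  0  0  1  1  1  1  1
  row 2: 0  0  1  2  2  2  2  2
  row 3: 0  0  1  2  2  3  3  3
  row 4: 0  0  1  2  2  3  3  4
  row 5: 0  0  1  2  2  3  4  5
  row 6: 1  1  2  3  3  4  5  6
  row 7: 1  2  3  4  4  5  6  7
  row 8: 1  2  3  4  5  6  7  8

the unique w with this rank table is (4, 3, 6, 8, 7, 1, 2, 5).

|D(w)|=15, |Ess(w)|=4:

[(1, 3, 0), (4, 7, 3), (5, 2, 0), (5, 5, 2)]


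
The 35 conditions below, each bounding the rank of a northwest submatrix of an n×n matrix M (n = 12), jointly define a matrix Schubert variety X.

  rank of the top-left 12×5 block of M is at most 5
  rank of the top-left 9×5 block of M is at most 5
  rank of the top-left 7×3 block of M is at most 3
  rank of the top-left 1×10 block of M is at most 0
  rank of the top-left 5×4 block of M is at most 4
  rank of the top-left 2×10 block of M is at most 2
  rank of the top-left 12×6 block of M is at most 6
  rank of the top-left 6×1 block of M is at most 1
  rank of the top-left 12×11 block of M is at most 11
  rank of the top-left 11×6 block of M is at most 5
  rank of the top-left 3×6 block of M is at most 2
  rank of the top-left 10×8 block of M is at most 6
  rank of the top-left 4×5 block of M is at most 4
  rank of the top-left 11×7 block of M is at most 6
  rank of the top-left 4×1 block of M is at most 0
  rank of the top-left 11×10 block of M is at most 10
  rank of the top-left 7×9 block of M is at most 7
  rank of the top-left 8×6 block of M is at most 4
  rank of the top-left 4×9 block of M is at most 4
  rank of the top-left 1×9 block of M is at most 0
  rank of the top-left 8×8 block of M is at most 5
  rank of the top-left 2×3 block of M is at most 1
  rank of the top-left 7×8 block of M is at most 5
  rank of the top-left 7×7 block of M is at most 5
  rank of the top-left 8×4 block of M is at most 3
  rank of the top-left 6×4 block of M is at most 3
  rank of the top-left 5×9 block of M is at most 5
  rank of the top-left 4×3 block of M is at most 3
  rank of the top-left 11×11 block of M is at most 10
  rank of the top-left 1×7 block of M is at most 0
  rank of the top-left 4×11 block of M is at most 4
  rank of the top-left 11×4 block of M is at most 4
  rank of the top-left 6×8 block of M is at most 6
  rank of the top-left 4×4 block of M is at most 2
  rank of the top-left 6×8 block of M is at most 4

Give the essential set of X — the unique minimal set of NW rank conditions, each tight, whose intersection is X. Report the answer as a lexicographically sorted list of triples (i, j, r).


Computing R[i][j] = min implied NW-rank bound (n=12, 35 conditions):

  row 1: 0 | 0 | 0 | 0 | 0 | 0 | 0 | 0 | 0 | 0 | 1 | 1
  row 2: 0 | 1 | 1 | 1 | 1 | 1 | 1 | 1 | 1 | 1 | 2 | 2
  row 3: 0 | 1 | 2 | 2 | 2 | 2 | 2 | 2 | 2 | 2 | 3 | 3
  row 4: 0 | 1 | 2 | 2 | 3 | 3 | 3 | 3 | 3 | 3 | 4 | 4
  row 5: 1 | 2 | 3 | 3 | 4 | 4 | 4 | 4 | 4 | 4 | 5 | 5
  row 6: 1 | 2 | 3 | 3 | 4 | 4 | 4 | 4 | 5 | 5 | 6 | 6
  row 7: 1 | 2 | 3 | 3 | 4 | 4 | 5 | 5 | 6 | 6 | 7 | 7
  row 8: 1 | 2 | 3 | 3 | 4 | 4 | 5 | 5 | 6 | 7 | 8 | 8
  row 9: 1 | 2 | 3 | 4 | 5 | 5 | 6 | 6 | 7 | 8 | 9 | 9
  row 10: 1 | 2 | 3 | 4 | 5 | 5 | 6 | 6 | 7 | 8 | 9 | 10
  row 11: 1 | 2 | 3 | 4 | 5 | 5 | 6 | 7 | 8 | 9 | 10 | 11
  row 12: 1 | 2 | 3 | 4 | 5 | 6 | 7 | 8 | 9 | 10 | 11 | 12

giving w = (11, 2, 3, 5, 1, 9, 7, 10, 4, 12, 8, 6) via Δ²R.

|D(w)|=26, |Ess(w)|=9:

[(1, 10, 0), (4, 1, 0), (4, 4, 2), (6, 8, 4), (8, 4, 3), (8, 6, 4), (8, 8, 5), (10, 8, 6), (11, 6, 5)]


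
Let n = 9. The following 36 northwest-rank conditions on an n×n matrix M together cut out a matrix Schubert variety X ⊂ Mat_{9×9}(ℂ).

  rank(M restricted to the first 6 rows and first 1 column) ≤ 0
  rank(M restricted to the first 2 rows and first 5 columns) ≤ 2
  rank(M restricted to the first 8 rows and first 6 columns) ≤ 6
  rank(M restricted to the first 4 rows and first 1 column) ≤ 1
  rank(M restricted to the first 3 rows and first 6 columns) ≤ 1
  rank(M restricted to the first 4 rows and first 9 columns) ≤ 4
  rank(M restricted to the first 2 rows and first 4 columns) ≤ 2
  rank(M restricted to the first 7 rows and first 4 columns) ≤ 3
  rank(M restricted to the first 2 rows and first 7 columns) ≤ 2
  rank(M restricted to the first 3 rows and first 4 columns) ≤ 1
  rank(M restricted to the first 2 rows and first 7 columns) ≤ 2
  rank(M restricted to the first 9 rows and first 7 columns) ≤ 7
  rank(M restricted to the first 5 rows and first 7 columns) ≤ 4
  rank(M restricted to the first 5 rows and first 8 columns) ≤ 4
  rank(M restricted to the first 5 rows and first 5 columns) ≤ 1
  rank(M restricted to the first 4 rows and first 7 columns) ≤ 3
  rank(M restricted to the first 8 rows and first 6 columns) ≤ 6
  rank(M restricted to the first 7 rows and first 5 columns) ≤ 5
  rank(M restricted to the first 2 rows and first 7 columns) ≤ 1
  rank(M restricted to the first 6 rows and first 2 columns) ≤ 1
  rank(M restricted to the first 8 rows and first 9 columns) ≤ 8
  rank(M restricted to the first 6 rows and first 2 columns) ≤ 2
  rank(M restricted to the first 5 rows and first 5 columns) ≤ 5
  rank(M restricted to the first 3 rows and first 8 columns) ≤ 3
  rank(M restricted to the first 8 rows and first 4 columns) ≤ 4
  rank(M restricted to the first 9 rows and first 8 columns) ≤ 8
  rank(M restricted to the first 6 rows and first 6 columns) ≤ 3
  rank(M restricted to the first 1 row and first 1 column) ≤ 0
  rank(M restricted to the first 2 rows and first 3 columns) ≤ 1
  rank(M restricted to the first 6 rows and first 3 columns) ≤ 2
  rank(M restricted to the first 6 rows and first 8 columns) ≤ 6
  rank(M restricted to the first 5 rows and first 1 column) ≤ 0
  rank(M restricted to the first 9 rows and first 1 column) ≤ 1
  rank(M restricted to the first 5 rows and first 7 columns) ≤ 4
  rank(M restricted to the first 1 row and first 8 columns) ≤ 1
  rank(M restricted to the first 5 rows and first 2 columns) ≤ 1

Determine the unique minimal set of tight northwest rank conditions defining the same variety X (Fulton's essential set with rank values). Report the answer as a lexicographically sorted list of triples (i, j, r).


Recovering R(i,j) via the rank-extension bound from the 36 conditions:

  0, 1, 1, 1, 1, 1, 1, 1, 1
  0, 1, 1, 1, 1, 1, 1, 2, 2
  0, 1, 1, 1, 1, 1, 2, 3, 3
  0, 1, 1, 1, 1, 2, 3, 4, 4
  0, 1, 1, 1, 1, 2, 3, 4, 5
  0, 1, 2, 2, 2, 3, 4, 5, 6
  1, 2, 3, 3, 3, 4, 5, 6, 7
  1, 2, 3, 4, 4, 5, 6, 7, 8
  1, 2, 3, 4, 5, 6, 7, 8, 9

second differences of R give the permutation w = (2, 8, 7, 6, 9, 3, 1, 4, 5).

ℓ(w)=21; the 4 essential cells (i,j,r):

[(2, 7, 1), (3, 6, 1), (5, 5, 1), (6, 1, 0)]


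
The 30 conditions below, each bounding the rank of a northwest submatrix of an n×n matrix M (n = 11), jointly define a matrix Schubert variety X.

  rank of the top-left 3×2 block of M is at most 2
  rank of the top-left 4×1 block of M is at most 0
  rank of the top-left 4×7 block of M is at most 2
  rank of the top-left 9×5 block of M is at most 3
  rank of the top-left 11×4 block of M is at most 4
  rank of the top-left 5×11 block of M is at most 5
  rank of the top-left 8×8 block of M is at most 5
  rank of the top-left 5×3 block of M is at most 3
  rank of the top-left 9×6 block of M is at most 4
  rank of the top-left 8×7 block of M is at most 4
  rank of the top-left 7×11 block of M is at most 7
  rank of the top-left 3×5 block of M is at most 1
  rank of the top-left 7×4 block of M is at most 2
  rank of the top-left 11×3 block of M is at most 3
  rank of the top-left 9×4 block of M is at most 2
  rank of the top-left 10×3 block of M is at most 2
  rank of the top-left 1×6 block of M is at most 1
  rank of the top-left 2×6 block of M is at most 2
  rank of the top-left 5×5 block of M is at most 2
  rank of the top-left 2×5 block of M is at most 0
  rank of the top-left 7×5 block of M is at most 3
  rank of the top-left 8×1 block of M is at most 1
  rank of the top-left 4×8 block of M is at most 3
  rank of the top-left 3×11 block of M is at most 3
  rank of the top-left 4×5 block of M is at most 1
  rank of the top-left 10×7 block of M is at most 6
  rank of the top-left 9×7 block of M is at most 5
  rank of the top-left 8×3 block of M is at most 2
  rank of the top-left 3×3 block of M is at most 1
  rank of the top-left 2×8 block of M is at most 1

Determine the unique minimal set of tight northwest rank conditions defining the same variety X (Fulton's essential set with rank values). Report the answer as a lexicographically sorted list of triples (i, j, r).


The tightest implied rank at each (i,j), from the 30 conditions:

  0 0 0 0 0 1 1 1 1 1 1
  0 0 0 0 0 1 1 1 2 2 2
  0 1 1 1 1 2 2 2 3 3 3
  0 1 1 1 1 2 2 3 4 4 4
  1 2 2 2 2 3 3 4 5 5 5
  1 2 2 2 3 4 4 5 6 6 6
  1 2 2 2 3 4 4 5 6 7 7
  1 2 2 2 3 4 4 5 6 7 8
  1 2 2 2 3 4 5 6 7 8 9
  1 2 2 3 4 5 6 7 8 9 10
  1 2 3 4 5 6 7 8 9 10 11

second differences of R give the permutation w = (6, 9, 2, 8, 1, 5, 10, 11, 7, 4, 3).

D(w) has 29 cells with 8 SE-corners; essential set:

[(2, 5, 0), (2, 8, 1), (4, 1, 0), (4, 5, 1), (4, 7, 2), (8, 7, 4), (9, 4, 2), (10, 3, 2)]


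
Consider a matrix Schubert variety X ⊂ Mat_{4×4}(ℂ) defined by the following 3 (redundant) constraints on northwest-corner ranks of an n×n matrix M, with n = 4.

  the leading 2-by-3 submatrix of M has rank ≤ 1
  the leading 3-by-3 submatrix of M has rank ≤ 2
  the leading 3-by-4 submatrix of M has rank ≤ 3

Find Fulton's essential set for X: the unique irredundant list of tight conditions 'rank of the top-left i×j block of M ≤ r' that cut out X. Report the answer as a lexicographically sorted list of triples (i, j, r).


Reconstructing r_w from the 3 given conditions:

  i=1: 1, 1, 1, 1
  i=2: 1, 1, 1, 2
  i=3: 1, 2, 2, 3
  i=4: 1, 2, 3, 4

hence w(1..4) = (1, 4, 2, 3).

Rothe diagram D(w) (2 cells), 1 SE-corner (essential condition):

[(2, 3, 1)]


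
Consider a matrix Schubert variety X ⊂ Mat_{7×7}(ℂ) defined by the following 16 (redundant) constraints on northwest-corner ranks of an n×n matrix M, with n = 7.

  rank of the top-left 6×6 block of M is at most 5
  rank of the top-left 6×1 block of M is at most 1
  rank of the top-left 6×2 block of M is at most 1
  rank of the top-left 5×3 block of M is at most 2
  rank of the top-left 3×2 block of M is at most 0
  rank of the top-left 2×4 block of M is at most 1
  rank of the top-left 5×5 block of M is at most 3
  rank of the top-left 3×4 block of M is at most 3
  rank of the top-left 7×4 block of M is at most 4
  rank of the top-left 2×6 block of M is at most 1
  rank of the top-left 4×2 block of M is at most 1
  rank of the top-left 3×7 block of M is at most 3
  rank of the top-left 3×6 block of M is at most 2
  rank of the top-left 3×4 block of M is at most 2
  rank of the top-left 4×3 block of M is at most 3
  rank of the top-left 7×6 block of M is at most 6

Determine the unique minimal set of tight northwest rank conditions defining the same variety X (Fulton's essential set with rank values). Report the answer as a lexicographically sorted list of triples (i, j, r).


Propagating the 16 rank bounds to every northwest block:

  R[1]: 0  0  1  1  1  1  1
  R[2]: 0  0  1  1  1  1  2
  R[3]: 0  0  1  2  2  2  3
  R[4]: 1  1  2  3  3  3  4
  R[5]: 1  1  2  3  3  4  5
  R[6]: 1  1  2  3  4  5  6
  R[7]: 1  2  3  4  5  6  7

reading off 1-entries of Δ²R: w = (3, 7, 4, 1, 6, 5, 2).

Rothe diagram D(w) (12 cells), 4 SE-corners (essential conditions):

[(2, 6, 1), (3, 2, 0), (5, 5, 3), (6, 2, 1)]


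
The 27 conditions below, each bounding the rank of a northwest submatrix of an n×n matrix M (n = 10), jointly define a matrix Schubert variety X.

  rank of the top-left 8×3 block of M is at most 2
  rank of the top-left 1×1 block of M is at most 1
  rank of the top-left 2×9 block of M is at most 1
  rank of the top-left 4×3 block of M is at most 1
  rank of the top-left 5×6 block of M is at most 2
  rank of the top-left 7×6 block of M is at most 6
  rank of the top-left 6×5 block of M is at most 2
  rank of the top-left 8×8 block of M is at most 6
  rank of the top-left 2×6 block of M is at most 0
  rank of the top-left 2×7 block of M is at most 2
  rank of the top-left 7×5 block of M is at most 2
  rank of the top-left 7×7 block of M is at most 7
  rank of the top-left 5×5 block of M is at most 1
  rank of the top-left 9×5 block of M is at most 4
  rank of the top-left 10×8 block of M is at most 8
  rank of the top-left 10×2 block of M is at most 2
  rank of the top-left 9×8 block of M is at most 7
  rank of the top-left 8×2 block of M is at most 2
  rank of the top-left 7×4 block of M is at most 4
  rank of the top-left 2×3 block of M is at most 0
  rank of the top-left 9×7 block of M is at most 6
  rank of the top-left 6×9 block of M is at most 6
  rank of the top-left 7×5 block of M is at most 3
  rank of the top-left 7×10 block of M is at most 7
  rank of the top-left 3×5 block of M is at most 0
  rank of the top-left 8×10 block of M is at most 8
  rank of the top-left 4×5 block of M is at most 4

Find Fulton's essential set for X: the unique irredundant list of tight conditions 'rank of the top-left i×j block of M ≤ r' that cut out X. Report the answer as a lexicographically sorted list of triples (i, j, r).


Reconstructing r_w from the 27 given conditions:

  i=1: 0 | 0 | 0 | 0 | 0 | 0 | 1 | 1 | 1 | 1
  i=2: 0 | 0 | 0 | 0 | 0 | 0 | 1 | 1 | 1 | 2
  i=3: 0 | 0 | 0 | 0 | 0 | 1 | 2 | 2 | 2 | 3
  i=4: 1 | 1 | 1 | 1 | 1 | 2 | 3 | 3 | 3 | 4
  i=5: 1 | 1 | 1 | 1 | 1 | 2 | 3 | 4 | 4 | 5
  i=6: 1 | 2 | 2 | 2 | 2 | 3 | 4 | 5 | 5 | 6
  i=7: 1 | 2 | 2 | 2 | 2 | 3 | 4 | 5 | 6 | 7
  i=8: 1 | 2 | 2 | 3 | 3 | 4 | 5 | 6 | 7 | 8
  i=9: 1 | 2 | 3 | 4 | 4 | 5 | 6 | 7 | 8 | 9
  i=10: 1 | 2 | 3 | 4 | 5 | 6 | 7 | 8 | 9 | 10

second differences of R give the permutation w = (7, 10, 6, 1, 8, 2, 9, 4, 3, 5).

D(w) has 27 cells with 6 SE-corners; essential set:

[(2, 6, 0), (2, 9, 1), (3, 5, 0), (5, 5, 1), (7, 5, 2), (8, 3, 2)]


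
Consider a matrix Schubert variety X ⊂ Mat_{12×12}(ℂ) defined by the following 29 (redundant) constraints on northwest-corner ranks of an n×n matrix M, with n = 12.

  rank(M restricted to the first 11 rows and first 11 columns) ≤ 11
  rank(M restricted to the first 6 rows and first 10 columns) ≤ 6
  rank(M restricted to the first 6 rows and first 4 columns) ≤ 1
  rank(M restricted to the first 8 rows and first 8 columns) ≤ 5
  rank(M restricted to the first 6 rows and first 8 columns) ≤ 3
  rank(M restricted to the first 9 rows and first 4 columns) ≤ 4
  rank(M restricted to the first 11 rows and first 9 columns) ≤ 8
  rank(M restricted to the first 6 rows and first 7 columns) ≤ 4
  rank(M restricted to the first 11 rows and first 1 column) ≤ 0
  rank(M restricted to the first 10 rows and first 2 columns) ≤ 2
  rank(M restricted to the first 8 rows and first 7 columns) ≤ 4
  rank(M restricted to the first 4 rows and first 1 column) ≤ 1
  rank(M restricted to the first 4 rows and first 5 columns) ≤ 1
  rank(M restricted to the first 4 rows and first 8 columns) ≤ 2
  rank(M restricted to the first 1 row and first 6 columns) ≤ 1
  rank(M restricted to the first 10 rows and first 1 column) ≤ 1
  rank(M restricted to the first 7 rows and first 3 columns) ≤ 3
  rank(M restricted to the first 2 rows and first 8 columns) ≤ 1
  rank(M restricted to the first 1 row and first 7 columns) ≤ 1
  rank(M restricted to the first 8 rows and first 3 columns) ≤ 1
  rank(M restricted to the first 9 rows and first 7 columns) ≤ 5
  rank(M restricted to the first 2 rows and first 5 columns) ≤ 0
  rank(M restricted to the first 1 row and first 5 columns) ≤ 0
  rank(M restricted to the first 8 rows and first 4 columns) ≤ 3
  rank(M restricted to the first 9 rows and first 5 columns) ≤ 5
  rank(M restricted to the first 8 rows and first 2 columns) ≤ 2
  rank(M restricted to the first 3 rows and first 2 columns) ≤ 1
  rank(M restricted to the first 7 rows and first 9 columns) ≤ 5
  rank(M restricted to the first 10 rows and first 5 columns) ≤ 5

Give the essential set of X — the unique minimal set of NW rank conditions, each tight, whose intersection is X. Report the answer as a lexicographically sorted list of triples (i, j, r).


Rank table r_w(12×12) implied by the 29 constraints:

  0  0  0  0  0  1  1  1  1  1  1  1
  0  0  0  0  0  1  1  1  2  2  2  2
  0  1  1  1  1  2  2  2  3  3  3  3
  0  1  1  1  1  2  2  2  3  4  4  4
  0  1  1  1  2  3  3  3  4  5  5  5
  0  1  1  1  2  3  3  3  4  5  6  6
  0  1  1  2  3  4  4  4  5  6  7  7
  0  1  1  2  3  4  4  5  6  7  8  8
  0  1  2  3  4  5  5  6  7  8  9  9
  0  1  2  3  4  5  6  7  8  9  10  10
  0  1  2  3  4  5  6  7  8  9  10  11
  1  2  3  4  5  6  7  8  9  10  11  12

giving w = (6, 9, 2, 10, 5, 11, 4, 8, 3, 7, 12, 1) via Δ²R.

ℓ(w)=35; the 9 essential cells (i,j,r):

[(2, 5, 0), (2, 8, 1), (4, 5, 1), (4, 8, 2), (6, 4, 1), (6, 8, 3), (8, 3, 1), (8, 7, 4), (11, 1, 0)]
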